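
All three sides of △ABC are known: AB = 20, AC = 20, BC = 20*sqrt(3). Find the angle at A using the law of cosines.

cos(A) = (20² + 20² - (20*sqrt(3))²) / (2 × 20 × 20) = -1/2, so A = arccos(-1/2) = 120°.

120°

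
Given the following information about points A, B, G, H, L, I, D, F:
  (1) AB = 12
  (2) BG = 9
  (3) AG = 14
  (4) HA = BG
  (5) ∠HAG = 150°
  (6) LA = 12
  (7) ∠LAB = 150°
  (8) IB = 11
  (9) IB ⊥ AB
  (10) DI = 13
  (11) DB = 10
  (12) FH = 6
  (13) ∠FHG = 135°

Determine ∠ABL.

Step 1: By the law of cosines on triangle BAL: BL² = 12² + 12² − 2·12·12·cos(150°) = 537.42, so BL ≈ 23.18.
Step 2: By the inverse law of cosines on triangle ABL: cos(∠ABL) = (12² + 23.18² − 12²) / (2·12·23.18) = 537.42/556.37 = 0.9659, so ∠ABL = 15°.

Therefore, the measure of angle ∠ABL = 15°.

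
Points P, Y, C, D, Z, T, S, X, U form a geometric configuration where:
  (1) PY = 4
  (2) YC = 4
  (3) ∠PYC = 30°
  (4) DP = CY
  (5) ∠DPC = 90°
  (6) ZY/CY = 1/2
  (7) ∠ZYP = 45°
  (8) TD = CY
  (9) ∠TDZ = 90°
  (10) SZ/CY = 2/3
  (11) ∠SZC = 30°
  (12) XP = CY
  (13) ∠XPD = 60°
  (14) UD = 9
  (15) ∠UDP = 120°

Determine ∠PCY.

Step 1: By the law of cosines on triangle CYP: CP² = 4² + 4² − 2·4·4·cos(30°) = 4.29, so CP ≈ 2.07.
Step 2: By the inverse law of cosines on triangle PCY: cos(∠PCY) = (2.07² + 4² − 4²) / (2·2.07·4) = 4.29/16.56 = 0.2588, so ∠PCY = 75°.

Therefore, the measure of angle ∠PCY = 75°.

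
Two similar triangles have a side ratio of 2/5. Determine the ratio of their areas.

The ratio of areas of similar triangles equals the square of the side ratio.
Side ratio = 2:5
Area ratio = (2/5)^2 = 4/25 = 4:25

4:25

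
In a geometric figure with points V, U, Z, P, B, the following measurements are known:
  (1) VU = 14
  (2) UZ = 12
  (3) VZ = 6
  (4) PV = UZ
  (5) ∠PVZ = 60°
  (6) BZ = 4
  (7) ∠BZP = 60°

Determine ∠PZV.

From the given relations: PV = UZ = 12.
Step 1: By the law of cosines on triangle ZVP: ZP² = 6² + 12² − 2·6·12·cos(60°) = 108, so ZP = 6·√3.
Step 2: By the inverse law of cosines on triangle PZV: cos(∠PZV) = ((6·√3)² + 6² − 12²) / (2·6·√3·6) = 0/124.71 = 0, so ∠PZV = 90°.

Therefore, the measure of angle ∠PZV = 90°.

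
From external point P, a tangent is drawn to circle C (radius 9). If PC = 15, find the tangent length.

Let T be the point of tangency. Then CT ⊥ PT (radius ⊥ tangent).
In right triangle CTP: CP² = CT² + PT²
15² = 9² + PT²
PT² = 144, PT = 12

12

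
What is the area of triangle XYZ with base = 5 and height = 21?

A triangle's area is half the area of a rectangle with the same base and height.
Area = (1/2) * 5 * 21 = 105/2.

105/2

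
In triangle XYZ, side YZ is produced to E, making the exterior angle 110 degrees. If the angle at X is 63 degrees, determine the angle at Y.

By the exterior angle theorem: exterior angle = sum of remote interior angles.
110 = 63 + angle Y
angle Y = 110 - 63 = 47 degrees

47 degrees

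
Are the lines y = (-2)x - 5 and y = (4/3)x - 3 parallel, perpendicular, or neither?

Slope of line 1: m1 = -2
Slope of line 2: m2 = 4/3
m1 != m2 and m1*m2 = -8/3 != -1. Neither.

Neither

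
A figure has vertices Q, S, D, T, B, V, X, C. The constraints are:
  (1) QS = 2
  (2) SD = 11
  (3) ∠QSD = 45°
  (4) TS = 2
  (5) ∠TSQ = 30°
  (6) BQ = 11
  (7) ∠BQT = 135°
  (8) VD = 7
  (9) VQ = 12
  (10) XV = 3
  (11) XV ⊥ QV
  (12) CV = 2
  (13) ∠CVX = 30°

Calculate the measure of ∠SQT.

Step 1: By the law of cosines on triangle QST: QT² = 2² + 2² − 2·2·2·cos(30°) = 1.07, so QT ≈ 1.04.
Step 2: By the inverse law of cosines on triangle SQT: cos(∠SQT) = (2² + 1.04² − 2²) / (2·2·1.04) = 1.07/4.14 = 0.2588, so ∠SQT = 75°.

Therefore, the measure of angle ∠SQT = 75°.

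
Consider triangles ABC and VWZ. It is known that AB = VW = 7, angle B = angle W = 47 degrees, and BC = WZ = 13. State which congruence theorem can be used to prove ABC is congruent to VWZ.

The given information matches SAS: Two pairs of corresponding sides and the included angle are equal (Side-Angle-Side).

SAS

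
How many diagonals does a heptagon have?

Each of the 7 vertices connects to 4 non-adjacent vertices via diagonals.
Total connections = 7 × 4 = 28, but each diagonal is counted twice.
Number of diagonals = 28 / 2 = 14.

14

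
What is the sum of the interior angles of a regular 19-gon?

The sum of interior angles of an n-sided polygon is (n - 2) * 180.
For n = 19: (19 - 2) * 180 = 17 * 180 = 3060 degrees.

3060 degrees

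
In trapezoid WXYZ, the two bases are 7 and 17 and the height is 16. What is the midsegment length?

midsegment = (7 + 17) / 2 = 24 / 2 = 12

12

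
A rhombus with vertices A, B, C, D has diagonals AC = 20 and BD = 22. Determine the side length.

The diagonals of a rhombus bisect each other at right angles.
Half-diagonals: 20/2 = 10 and 22/2 = 11
side = sqrt(10^2 + 11^2)
side = sqrt(100 + 121)
side = sqrt(221)

sqrt(221)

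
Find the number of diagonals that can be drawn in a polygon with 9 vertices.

Total line segments between 9 vertices = C(9,2) = 36.
Subtract the 9 sides: 36 - 9 = 27 diagonals.

27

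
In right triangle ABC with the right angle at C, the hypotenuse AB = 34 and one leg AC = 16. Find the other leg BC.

By the Pythagorean theorem: BC^2 = AB^2 - AC^2
BC^2 = 34^2 - 16^2 = 1156 - 256 = 900
BC = sqrt(900) = 30

30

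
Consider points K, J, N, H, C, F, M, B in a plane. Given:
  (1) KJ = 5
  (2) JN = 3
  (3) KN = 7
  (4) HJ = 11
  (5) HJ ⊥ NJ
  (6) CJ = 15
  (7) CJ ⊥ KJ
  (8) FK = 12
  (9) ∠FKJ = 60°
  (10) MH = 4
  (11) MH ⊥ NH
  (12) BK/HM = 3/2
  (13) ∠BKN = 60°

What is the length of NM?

Step 1: By the law of cosines on triangle NJH: NH² = 3² + 11² − 2·3·11·cos(90°) = 130, so NH = √130.
Step 2: By the law of cosines on triangle NHM: NM² = √130² + 4² − 2·√130·4·cos(90°) = 146, so NM = √146.

Therefore, the length of NM = √146.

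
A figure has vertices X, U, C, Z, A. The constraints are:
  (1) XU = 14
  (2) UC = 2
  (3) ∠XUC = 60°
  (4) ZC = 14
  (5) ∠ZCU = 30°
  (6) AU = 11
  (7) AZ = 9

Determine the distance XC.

Step 1: By the law of cosines on triangle XUC: XC² = 14² + 2² − 2·14·2·cos(60°) = 172, so XC = 2·√43.

Therefore, the length of XC = 2·√43.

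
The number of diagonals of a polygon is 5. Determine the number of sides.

Using d = n(n - 3)/2, we solve 5 = n(n - 3)/2.
So n(n - 3) = 10.
Testing n = 5: 5 * 2 = 10 = 10. Correct.
The polygon has 5 sides.

5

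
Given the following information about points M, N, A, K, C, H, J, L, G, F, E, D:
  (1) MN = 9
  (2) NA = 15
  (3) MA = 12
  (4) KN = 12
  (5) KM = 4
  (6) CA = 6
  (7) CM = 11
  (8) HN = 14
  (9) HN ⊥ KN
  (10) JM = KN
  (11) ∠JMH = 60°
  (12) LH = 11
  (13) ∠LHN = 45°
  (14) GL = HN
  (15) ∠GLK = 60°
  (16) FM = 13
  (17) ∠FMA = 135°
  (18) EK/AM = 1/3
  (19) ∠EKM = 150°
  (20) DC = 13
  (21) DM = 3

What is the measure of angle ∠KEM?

From the given relations: EK = 1/3·AM = 1/3·12 = 4.
Step 1: By the law of cosines on triangle EKM: EM² = 4² + 4² − 2·4·4·cos(150°) = 59.71, so EM ≈ 7.73.
Step 2: By the inverse law of cosines on triangle KEM: cos(∠KEM) = (4² + 7.73² − 4²) / (2·4·7.73) = 59.71/61.82 = 0.9659, so ∠KEM = 15°.

Therefore, the measure of angle ∠KEM = 15°.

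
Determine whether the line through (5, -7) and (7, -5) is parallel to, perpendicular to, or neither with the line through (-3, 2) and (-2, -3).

Slope of line 1: m1 = (-5 - -7)/(7 - 5) = 2/2 = 1
Slope of line 2: m2 = (-3 - 2)/(-2 - -3) = -5/1 = -5
For parallel lines we need equal slopes: 1 != -5.
For perpendicular lines we need m1*m2 = -1: (1)(-5) = -5 != -1.
Since neither condition holds, the lines are neither parallel nor perpendicular.

Neither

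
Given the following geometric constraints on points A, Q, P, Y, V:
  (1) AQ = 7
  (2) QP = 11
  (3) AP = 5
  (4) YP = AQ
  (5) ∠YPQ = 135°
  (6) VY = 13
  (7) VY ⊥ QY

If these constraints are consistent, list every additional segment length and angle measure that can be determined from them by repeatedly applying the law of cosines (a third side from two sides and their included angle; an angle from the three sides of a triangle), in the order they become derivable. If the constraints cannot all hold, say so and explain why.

The constraints are consistent. Derivable facts, in order:
After 1 step:
- QY ≈ 16.7
- ∠APQ = 28.14°
- ∠AQP = 19.69°
- ∠PAQ = 132.18°
After 2 steps:
- QV ≈ 21.16
- ∠PQY = 17.24°
- ∠PYQ = 27.76°
After 3 steps:
- ∠QVY = 52.1°
- ∠VQY = 37.9°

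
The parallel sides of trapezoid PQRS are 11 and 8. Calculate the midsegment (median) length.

The midsegment (median) of a trapezoid connects the midpoints of the non-parallel sides.
Its length is the average of the two bases: (11 + 8) / 2 = 19/2.

19/2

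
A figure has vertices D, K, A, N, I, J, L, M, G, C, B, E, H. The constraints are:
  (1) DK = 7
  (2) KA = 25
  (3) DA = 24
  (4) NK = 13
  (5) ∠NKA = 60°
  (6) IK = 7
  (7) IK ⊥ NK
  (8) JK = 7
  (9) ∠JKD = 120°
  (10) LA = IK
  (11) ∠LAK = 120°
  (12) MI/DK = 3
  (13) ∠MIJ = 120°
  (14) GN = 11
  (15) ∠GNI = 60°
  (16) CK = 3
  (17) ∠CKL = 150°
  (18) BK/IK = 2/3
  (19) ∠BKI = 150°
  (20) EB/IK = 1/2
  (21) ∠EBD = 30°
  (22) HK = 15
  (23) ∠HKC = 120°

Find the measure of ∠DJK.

Step 1: By the law of cosines on triangle JKD: JD² = 7² + 7² − 2·7·7·cos(120°) = 147, so JD = 7·√3.
Step 2: By the inverse law of cosines on triangle DJK: cos(∠DJK) = ((7·√3)² + 7² − 7²) / (2·7·√3·7) = 147/169.74 = 0.866, so ∠DJK = 30°.

Therefore, the measure of angle ∠DJK = 30°.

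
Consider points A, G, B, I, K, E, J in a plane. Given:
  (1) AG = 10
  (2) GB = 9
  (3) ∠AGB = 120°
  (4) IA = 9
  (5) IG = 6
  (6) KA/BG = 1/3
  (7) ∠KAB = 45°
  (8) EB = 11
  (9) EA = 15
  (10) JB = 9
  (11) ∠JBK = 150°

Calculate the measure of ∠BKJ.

From the given relations: KA = 1/3·BG = 1/3·9 = 3.
Step 1: By the law of cosines on triangle BGA: BA² = 9² + 10² − 2·9·10·cos(120°) = 271, so BA ≈ 16.46.
Step 2: By the law of cosines on triangle KAB: KB² = 3² + 16.46² − 2·3·16.46·cos(45°) = 210.16, so KB ≈ 14.5.
Step 3: By the law of cosines on triangle KBJ: KJ² = 14.5² + 9² − 2·14.5·9·cos(150°) = 517.14, so KJ ≈ 22.74.
Step 4: By the inverse law of cosines on triangle BKJ: cos(∠BKJ) = (14.5² + 22.74² − 9²) / (2·14.5·22.74) = 646.3/659.34 = 0.9802, so ∠BKJ = 11.41°.

Therefore, the measure of angle ∠BKJ = 11.41°.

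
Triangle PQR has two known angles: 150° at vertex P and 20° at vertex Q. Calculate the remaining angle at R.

angle R = 180 - 150 - 20 = 10 degrees.

10 degrees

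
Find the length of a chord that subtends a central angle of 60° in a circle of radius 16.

Chord length = 2r sin(θ/2)
= 2 × 16 × sin(60°/2)
= 2 × 16 × sin(30°)
= 16

16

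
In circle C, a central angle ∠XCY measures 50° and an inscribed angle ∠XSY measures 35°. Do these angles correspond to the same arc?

By the inscribed angle theorem, the inscribed angle for a central angle of 50° should be 50° / 2 = 25°.
The given inscribed angle is 35°, which does not equal 25°.
Therefore, no, they do not correspond to the same arc.

No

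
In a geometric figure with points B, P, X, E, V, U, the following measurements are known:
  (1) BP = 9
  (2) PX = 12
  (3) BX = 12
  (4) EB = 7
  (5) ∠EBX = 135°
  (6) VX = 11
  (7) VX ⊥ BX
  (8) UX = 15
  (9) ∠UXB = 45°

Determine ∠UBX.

Step 1: By the law of cosines on triangle BXU: BU² = 12² + 15² − 2·12·15·cos(45°) = 114.44, so BU ≈ 10.7.
Step 2: By the inverse law of cosines on triangle UBX: cos(∠UBX) = (10.7² + 12² − 15²) / (2·10.7·12) = 33.44/256.75 = 0.1303, so ∠UBX = 82.52°.

Therefore, the measure of angle ∠UBX = 82.52°.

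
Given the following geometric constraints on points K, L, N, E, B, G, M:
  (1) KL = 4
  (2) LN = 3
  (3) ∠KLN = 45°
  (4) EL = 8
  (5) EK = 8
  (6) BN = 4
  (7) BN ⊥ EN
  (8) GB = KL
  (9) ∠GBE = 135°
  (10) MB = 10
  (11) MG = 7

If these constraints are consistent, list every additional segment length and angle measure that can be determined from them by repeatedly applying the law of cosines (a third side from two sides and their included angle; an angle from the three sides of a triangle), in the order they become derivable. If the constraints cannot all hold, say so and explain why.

The constraints are consistent. Derivable facts, in order:
After 1 step:
- KN ≈ 2.83
- ∠BGM = 128.68°
- ∠BMG = 18.19°
- ∠EKL = 75.52°
- ∠ELK = 75.52°
- ∠GBM = 33.12°
- ∠KEL = 28.96°
After 2 steps:
- ∠KNL = 86.53°
- ∠LKN = 48.47°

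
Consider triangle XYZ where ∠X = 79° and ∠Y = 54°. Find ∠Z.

angle Z = 180 - 79 - 54 = 47 degrees.

47 degrees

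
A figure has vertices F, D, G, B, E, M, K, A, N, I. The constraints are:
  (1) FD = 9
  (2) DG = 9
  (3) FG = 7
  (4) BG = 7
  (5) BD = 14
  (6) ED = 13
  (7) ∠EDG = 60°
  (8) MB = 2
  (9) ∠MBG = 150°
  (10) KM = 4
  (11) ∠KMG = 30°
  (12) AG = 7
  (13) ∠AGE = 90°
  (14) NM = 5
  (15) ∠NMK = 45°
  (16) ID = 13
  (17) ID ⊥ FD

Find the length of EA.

Step 1: By the law of cosines on triangle EDG: EG² = 13² + 9² − 2·13·9·cos(60°) = 133, so EG = √133.
Step 2: By the law of cosines on triangle EGA: EA² = √133² + 7² − 2·√133·7·cos(90°) = 182, so EA = √182.

Therefore, the length of EA = √182.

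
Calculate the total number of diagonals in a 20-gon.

Total line segments between 20 vertices = C(20,2) = 190.
Subtract the 20 sides: 190 - 20 = 170 diagonals.

170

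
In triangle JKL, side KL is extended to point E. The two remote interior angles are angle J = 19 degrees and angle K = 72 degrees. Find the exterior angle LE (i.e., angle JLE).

Exterior angle = 19 + 72 = 91 degrees (exterior angle theorem).

91 degrees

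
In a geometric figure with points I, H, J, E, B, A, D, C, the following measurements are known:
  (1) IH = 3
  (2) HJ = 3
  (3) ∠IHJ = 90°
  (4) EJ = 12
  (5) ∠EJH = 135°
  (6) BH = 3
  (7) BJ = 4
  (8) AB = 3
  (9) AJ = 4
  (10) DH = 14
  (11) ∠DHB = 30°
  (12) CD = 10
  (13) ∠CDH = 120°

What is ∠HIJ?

Step 1: By the law of cosines on triangle IHJ: IJ² = 3² + 3² − 2·3·3·cos(90°) = 18, so IJ = 3·√2.
Step 2: By the inverse law of cosines on triangle HIJ: cos(∠HIJ) = (3² + (3·√2)² − 3²) / (2·3·3·√2) = 18/25.46 = 0.7071, so ∠HIJ = 45°.

Therefore, the measure of angle ∠HIJ = 45°.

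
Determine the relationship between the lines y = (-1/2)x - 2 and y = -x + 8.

Slope of line 1: m1 = -1/2
Slope of line 2: m2 = -1
For parallel lines we need equal slopes: -1/2 != -1.
For perpendicular lines we need m1*m2 = -1: (-1/2)(-1) = 1/2 != -1.
Since neither condition holds, the lines are neither parallel nor perpendicular.

Neither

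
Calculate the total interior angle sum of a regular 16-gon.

The sum of interior angles of an n-sided polygon is (n - 2) * 180.
For n = 16: (16 - 2) * 180 = 14 * 180 = 2520 degrees.

2520 degrees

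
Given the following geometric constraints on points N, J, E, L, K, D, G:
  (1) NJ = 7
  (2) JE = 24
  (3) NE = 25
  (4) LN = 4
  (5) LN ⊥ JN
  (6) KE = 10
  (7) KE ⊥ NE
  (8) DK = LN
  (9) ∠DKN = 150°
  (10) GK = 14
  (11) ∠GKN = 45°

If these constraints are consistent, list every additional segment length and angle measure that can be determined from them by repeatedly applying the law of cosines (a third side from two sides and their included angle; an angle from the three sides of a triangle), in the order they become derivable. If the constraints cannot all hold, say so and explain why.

The constraints are consistent. Derivable facts, in order:
After 1 step:
- JL = √65
- NK = 5·√29
- ∠EJN = 90°
- ∠ENJ = 73.74°
- ∠JEN = 16.26°
After 2 steps:
- ND ≈ 30.46
- NG ≈ 19.7
- ∠EKN = 68.2°
- ∠ENK = 21.8°
- ∠JLN = 60.26°
- ∠LJN = 29.74°
After 3 steps:
- ∠DNK = 3.77°
- ∠GNK = 30.17°
- ∠KDN = 26.23°
- ∠KGN = 104.83°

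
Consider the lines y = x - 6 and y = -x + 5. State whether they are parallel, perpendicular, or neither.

Slope of line 1: m1 = 1
Slope of line 2: m2 = -1
Two lines are perpendicular when the product of their slopes is -1 (negative reciprocals).
m1 * m2 = (1) * (-1) = -1, confirming perpendicularity.

Perpendicular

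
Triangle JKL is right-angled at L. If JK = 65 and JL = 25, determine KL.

Rearranging the Pythagorean theorem to solve for the unknown leg:
leg^2 = hypotenuse^2 - known_leg^2 = 4225 - 625 = 3600
leg = sqrt(3600) = 60.

60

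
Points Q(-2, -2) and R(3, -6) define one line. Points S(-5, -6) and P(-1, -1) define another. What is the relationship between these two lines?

Slope of line 1: m1 = (-6 - -2)/(3 - -2) = -4/5 = -4/5
Slope of line 2: m2 = (-1 - -6)/(-1 - -5) = 5/4 = 5/4
Two lines are perpendicular when the product of their slopes is -1 (negative reciprocals).
m1 * m2 = (-4/5) * (5/4) = -1, confirming perpendicularity.

Perpendicular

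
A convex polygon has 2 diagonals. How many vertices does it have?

Using d = n(n - 3)/2, we solve 2 = n(n - 3)/2.
So n(n - 3) = 4.
Testing n = 4: 4 * 1 = 4 = 4. Correct.
The polygon has 4 sides.

4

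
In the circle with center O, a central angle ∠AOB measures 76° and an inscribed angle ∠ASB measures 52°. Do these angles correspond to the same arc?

By the inscribed angle theorem, the inscribed angle for a central angle of 76° should be 76° / 2 = 38°.
The given inscribed angle is 52°, which does not equal 38°.
Therefore, no, they do not correspond to the same arc.

No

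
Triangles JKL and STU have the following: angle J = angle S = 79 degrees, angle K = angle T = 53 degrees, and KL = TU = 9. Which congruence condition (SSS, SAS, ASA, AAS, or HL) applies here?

Consider the given information: angle J = angle S = 79 degrees, angle K = angle T = 53 degrees, and KL = TU = 9
This is not SSS or SAS: SSS requires all three pairs of sides, but we don't have that. SAS requires two sides and the included angle between them.
The correct criterion is AAS. Two pairs of corresponding angles and a non-included side are equal (Angle-Angle-Side).

AAS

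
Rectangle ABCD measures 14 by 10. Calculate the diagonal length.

d = sqrt(14^2 + 10^2) = sqrt(296) = 2*sqrt(74)

2*sqrt(74)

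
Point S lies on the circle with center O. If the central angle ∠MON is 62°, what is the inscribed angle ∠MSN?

By the inscribed angle theorem, the inscribed angle is half the central angle.
Inscribed angle = 62° / 2 = 31°

31°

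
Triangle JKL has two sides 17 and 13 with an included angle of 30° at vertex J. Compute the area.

Area = (1/2) * JK * JL * sin(J)
Area = (1/2) * 17 * 13 * sin(30°)
Area = (1/2) * 17 * 13 * 1/2
Area = 221/4

221/4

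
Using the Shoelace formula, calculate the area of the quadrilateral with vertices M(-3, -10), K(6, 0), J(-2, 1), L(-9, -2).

Using the Shoelace formula for a quadrilateral (vertices in order):
Area = (1/2)|sum of (x_i * y_(i+1) - x_(i+1) * y_i)|
Terms: (-3*0 - 6*-10) = 60, (6*1 - -2*0) = 6, (-2*-2 - -9*1) = 13, (-9*-10 - -3*-2) = 84
Sum = 163
Area = (1/2)(163) = 163/2

163/2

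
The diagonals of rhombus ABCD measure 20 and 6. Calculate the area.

The diagonals of a rhombus divide it into four right triangles.
Each triangle has legs 20/ 2 = 10 and 6/2 = 3, so each has area (1/2)*10*3 = 15.
Four such triangles give total area = (d1 * d2) / 2 = 60.

60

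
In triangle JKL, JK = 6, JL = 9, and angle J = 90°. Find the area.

Area = (1/2)(6)(9) sin(90°) = (1/2)(6)(9)(1) = 27

27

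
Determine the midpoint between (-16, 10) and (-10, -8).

M = ((x₁ + x₂)/2, (y₁ + y₂)/2)
= ((-16 + -10)/2, (10 + -8)/2)
= (-26/2, 2/2) = (-13, 1)

(-13, 1)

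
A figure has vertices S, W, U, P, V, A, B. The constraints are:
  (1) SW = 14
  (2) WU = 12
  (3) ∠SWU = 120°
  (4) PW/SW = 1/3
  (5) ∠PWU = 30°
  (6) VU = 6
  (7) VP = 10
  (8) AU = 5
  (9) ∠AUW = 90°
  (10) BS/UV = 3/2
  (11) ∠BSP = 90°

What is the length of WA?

Step 1: By the law of cosines on triangle WUA: WA² = 12² + 5² − 2·12·5·cos(90°) = 169, so WA = 13.

Therefore, the length of WA = 13.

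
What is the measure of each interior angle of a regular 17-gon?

Each interior angle of a regular n-gon is (n - 2) * 180 / n.
For n = 17: (17 - 2) * 180 / 17 = 2700/17 = 2700/17 degrees.

2700/17 degrees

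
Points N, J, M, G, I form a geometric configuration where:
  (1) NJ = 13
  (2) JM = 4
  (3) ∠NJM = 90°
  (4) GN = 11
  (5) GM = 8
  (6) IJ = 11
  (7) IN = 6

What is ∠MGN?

Step 1: By the law of cosines on triangle MJN: MN² = 4² + 13² − 2·4·13·cos(90°) = 185, so MN = √185.
Step 2: By the inverse law of cosines on triangle MGN: cos(∠MGN) = (8² + 11² − √185²) / (2·8·11) = 0/176 = 0, so ∠MGN = 90°.

Therefore, the measure of angle ∠MGN = 90°.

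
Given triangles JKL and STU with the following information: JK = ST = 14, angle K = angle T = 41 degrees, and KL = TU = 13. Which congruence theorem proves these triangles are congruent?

The given information matches SAS: Two pairs of corresponding sides and the included angle are equal (Side-Angle-Side).

SAS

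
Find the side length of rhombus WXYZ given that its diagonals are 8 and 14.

In a rhombus, the diagonals bisect each other perpendicularly, creating four congruent right triangles.
Each triangle has legs 4 (half of 8) and 7 (half of 14).
The hypotenuse of each right triangle is a side of the rhombus:
side = sqrt(4^2 + 7^2) = sqrt(65)

sqrt(65)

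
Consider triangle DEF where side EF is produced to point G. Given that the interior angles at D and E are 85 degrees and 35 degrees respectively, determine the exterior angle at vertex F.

By the exterior angle theorem, an exterior angle of a triangle equals the sum of the two remote interior angles.
Exterior angle = angle D + angle E
Exterior angle = 85 + 35 = 120 degrees

120 degrees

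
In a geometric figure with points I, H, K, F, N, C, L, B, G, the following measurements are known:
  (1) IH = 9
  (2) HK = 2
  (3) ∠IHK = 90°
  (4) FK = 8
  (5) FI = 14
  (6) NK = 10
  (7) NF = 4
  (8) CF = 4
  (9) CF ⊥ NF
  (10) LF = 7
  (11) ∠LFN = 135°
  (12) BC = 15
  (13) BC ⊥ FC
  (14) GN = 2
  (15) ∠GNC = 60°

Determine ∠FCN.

Step 1: By the law of cosines on triangle CFN: CN² = 4² + 4² − 2·4·4·cos(90°) = 32, so CN = 4·√2.
Step 2: By the inverse law of cosines on triangle FCN: cos(∠FCN) = (4² + (4·√2)² − 4²) / (2·4·4·√2) = 32/45.25 = 0.7071, so ∠FCN = 45°.

Therefore, the measure of angle ∠FCN = 45°.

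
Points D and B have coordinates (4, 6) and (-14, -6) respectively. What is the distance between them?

d = sqrt((-14 - 4)^2 + (-6 - 6)^2)
d = sqrt(-18^2 + -12^2)
d = sqrt(324 + 144)
d = sqrt(468) = 6*sqrt(13)

6*sqrt(13)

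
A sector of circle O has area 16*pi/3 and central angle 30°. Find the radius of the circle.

r² = 360 × 16*pi/3 / (π × 30) = 64, so r = 8.

8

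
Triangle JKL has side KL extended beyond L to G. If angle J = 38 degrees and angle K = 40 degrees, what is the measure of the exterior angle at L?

Exterior angle = 38 + 40 = 78 degrees (exterior angle theorem).

78 degrees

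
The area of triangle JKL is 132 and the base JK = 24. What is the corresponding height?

Area = (1/2) * base * height
height = 2 * Area / base
height = 2 * 132 / 24
height = 264 / 24
height = 11

11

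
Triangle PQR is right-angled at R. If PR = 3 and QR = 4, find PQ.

By the Pythagorean theorem: PQ^2 = PR^2 + QR^2
PQ^2 = 3^2 + 4^2 = 9 + 16 = 25
PQ = sqrt(25) = 5

5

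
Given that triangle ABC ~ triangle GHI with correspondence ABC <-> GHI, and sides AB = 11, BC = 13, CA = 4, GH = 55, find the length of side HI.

Similar triangles have proportional sides. Setting up the proportion:
GH / AB = HI / BC
55 / 11 = HI / 13
HI = 13 * 55 / 11 = 65.

65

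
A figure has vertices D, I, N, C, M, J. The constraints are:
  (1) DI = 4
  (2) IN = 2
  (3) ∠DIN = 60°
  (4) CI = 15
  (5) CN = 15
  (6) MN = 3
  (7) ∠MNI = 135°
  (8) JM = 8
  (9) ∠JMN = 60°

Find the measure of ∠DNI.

Step 1: By the law of cosines on triangle NID: ND² = 2² + 4² − 2·2·4·cos(60°) = 12, so ND = 2·√3.
Step 2: By the inverse law of cosines on triangle DNI: cos(∠DNI) = ((2·√3)² + 2² − 4²) / (2·2·√3·2) = 0/13.86 = 0, so ∠DNI = 90°.

Therefore, the measure of angle ∠DNI = 90°.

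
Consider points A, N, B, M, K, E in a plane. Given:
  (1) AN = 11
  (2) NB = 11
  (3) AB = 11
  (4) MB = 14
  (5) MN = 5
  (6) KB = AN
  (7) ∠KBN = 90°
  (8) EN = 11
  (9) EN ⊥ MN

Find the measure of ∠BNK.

From the given relations: KB = AN = 11.
Step 1: By the law of cosines on triangle NBK: NK² = 11² + 11² − 2·11·11·cos(90°) = 242, so NK = 11·√2.
Step 2: By the inverse law of cosines on triangle BNK: cos(∠BNK) = (11² + (11·√2)² − 11²) / (2·11·11·√2) = 242/342.24 = 0.7071, so ∠BNK = 45°.

Therefore, the measure of angle ∠BNK = 45°.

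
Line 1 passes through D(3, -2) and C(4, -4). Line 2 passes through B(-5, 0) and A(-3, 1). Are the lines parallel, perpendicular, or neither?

Slope of line 1: m1 = (-4 - -2)/(4 - 3) = -2/1 = -2
Slope of line 2: m2 = (1 - 0)/(-3 - -5) = 1/2 = 1/2
m1 * m2 = (-2) * (1/2) = -1 = -1, so the lines are perpendicular.

Perpendicular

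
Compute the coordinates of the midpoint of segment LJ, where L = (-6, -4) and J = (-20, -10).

The midpoint is the average of the coordinates:
x: (-6 + -20)/2 = -13
y: (-4 + -10)/2 = -7
Midpoint = (-13, -7)

(-13, -7)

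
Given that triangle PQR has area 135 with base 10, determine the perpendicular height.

height = 2 * 135 / 10 = 27

27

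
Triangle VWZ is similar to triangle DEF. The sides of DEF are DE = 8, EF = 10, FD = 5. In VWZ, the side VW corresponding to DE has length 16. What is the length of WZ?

k = 16/8 = 2. WZ = 2 * 10 = 20.

20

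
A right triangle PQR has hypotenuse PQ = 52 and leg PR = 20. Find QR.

QR = sqrt(52^2 - 20^2) = sqrt(2304) = 48

48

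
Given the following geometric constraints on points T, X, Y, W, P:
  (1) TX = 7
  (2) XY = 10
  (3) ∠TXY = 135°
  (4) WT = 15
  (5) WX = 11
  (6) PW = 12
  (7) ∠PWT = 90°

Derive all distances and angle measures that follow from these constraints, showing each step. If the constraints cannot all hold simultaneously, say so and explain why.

The constraints are consistent.

Step 1: From TX = 7, XY = 10, and ∠TXY = 135°, by the law of cosines:
  TY² = TX² + XY² - 2·TX·XY·cos(135°) = 49 + 100 + 98.99 = 248
  TY ≈ 15.75

Step 2: From TW = 15, WP = 12, and ∠TWP = 90°, by the law of cosines:
  TP² = TW² + WP² - 2·TW·WP·cos(90°) = 225 + 144 - 0 = 369
  TP = 3·√41

Step 3: From TW = 15, TX = 7, WX = 11, by the inverse law of cosines:
  cos(∠WTX) = (TW² + TX² - WX²) / (2·TW·TX)
  ∠WTX = 43.23°

Step 4: From XT = 7, XW = 11, TW = 15, by the inverse law of cosines:
  cos(∠TXW) = (XT² + XW² - TW²) / (2·XT·XW)
  ∠TXW = 110.92°

Step 5: From WT = 15, WX = 11, TX = 7, by the inverse law of cosines:
  cos(∠TWX) = (WT² + WX² - TX²) / (2·WT·WX)
  ∠TWX = 25.84°

Step 6: From TP = 3·√41, TW = 15, PW = 12, by the inverse law of cosines:
  cos(∠PTW) = (TP² + TW² - PW²) / (2·TP·TW)
  ∠PTW = 38.66°

Step 7: From TX = 7, TY = 15.75, XY = 10, by the inverse law of cosines:
  cos(∠XTY) = (TX² + TY² - XY²) / (2·TX·TY)
  ∠XTY = 26.68°

Step 8: From YT = 15.75, YX = 10, TX = 7, by the inverse law of cosines:
  cos(∠TYX) = (YT² + YX² - TX²) / (2·YT·YX)
  ∠TYX = 18.32°

Step 9: From PT = 3·√41, PW = 12, TW = 15, by the inverse law of cosines:
  cos(∠TPW) = (PT² + PW² - TW²) / (2·PT·PW)
  ∠TPW = 51.34°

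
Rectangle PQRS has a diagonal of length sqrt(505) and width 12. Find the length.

Using the Pythagorean theorem: d^2 = a^2 + b^2
b^2 = d^2 - a^2
b^2 = 505 - 144
b^2 = 361
b = sqrt(361) = 19

19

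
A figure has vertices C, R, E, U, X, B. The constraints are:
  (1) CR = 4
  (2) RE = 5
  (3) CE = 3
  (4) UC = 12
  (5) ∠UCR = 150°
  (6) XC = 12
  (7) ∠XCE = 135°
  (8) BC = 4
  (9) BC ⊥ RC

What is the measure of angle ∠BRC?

Step 1: By the law of cosines on triangle RCB: RB² = 4² + 4² − 2·4·4·cos(90°) = 32, so RB = 4·√2.
Step 2: By the inverse law of cosines on triangle BRC: cos(∠BRC) = ((4·√2)² + 4² − 4²) / (2·4·√2·4) = 32/45.25 = 0.7071, so ∠BRC = 45°.

Therefore, the measure of angle ∠BRC = 45°.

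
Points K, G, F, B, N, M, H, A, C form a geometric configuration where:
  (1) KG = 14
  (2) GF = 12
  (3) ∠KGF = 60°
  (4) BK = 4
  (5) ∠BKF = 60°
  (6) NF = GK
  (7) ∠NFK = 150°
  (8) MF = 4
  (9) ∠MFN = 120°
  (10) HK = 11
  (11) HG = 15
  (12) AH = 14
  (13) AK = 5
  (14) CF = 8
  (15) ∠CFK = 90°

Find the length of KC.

Step 1: By the law of cosines on triangle FGK: FK² = 12² + 14² − 2·12·14·cos(60°) = 172, so FK = 2·√43.
Step 2: By the law of cosines on triangle KFC: KC² = (2·√43)² + 8² − 2·2·√43·8·cos(90°) = 236, so KC = 2·√59.

Therefore, the length of KC = 2·√59.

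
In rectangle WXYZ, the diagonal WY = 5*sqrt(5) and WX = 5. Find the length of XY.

Using the Pythagorean theorem: d^2 = a^2 + b^2
b^2 = d^2 - a^2
b^2 = 125 - 25
b^2 = 100
b = sqrt(100) = 10

10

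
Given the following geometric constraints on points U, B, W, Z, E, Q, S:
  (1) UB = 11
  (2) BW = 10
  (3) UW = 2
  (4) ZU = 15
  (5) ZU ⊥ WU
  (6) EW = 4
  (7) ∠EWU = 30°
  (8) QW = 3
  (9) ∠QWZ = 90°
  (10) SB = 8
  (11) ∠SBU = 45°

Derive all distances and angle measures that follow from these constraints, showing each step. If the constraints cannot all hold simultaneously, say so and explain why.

The constraints are consistent.

Step 1: From UW = 2, WE = 4, and ∠UWE = 30°, by the law of cosines:
  UE² = UW² + WE² - 2·UW·WE·cos(30°) = 4 + 16 - 13.86 = 6.144
  UE ≈ 2.48

Step 2: From UB = 11, BS = 8, and ∠UBS = 45°, by the law of cosines:
  US² = UB² + BS² - 2·UB·BS·cos(45°) = 121 + 64 - 124.5 = 60.55
  US ≈ 7.78

Step 3: From WU = 2, UZ = 15, and ∠WUZ = 90°, by the law of cosines:
  WZ² = WU² + UZ² - 2·WU·UZ·cos(90°) = 4 + 225 - 0 = 229
  WZ ≈ 15.13

Step 4: From UB = 11, UW = 2, BW = 10, by the inverse law of cosines:
  cos(∠BUW) = (UB² + UW² - BW²) / (2·UB·UW)
  ∠BUW = 55.38°

Step 5: From BU = 11, BW = 10, UW = 2, by the inverse law of cosines:
  cos(∠UBW) = (BU² + BW² - UW²) / (2·BU·BW)
  ∠UBW = 9.47°

Step 6: From WB = 10, WU = 2, BU = 11, by the inverse law of cosines:
  cos(∠BWU) = (WB² + WU² - BU²) / (2·WB·WU)
  ∠BWU = 115.15°

Step 7: From ZW = 15.13, WQ = 3, and ∠ZWQ = 90°, by the law of cosines:
  ZQ² = ZW² + WQ² - 2·ZW·WQ·cos(90°) = 229 + 9 - 0 = 238
  ZQ ≈ 15.43

Step 8: From UB = 11, US = 7.78, BS = 8, by the inverse law of cosines:
  cos(∠BUS) = (UB² + US² - BS²) / (2·UB·US)
  ∠BUS = 46.63°

Step 9: From UE = 2.48, UW = 2, EW = 4, by the inverse law of cosines:
  cos(∠EUW) = (UE² + UW² - EW²) / (2·UE·UW)
  ∠EUW = 126.21°

Step 10: From WU = 2, WZ = 15.13, UZ = 15, by the inverse law of cosines:
  cos(∠UWZ) = (WU² + WZ² - UZ²) / (2·WU·WZ)
  ∠UWZ = 82.41°

Step 11: From ZU = 15, ZW = 15.13, UW = 2, by the inverse law of cosines:
  cos(∠UZW) = (ZU² + ZW² - UW²) / (2·ZU·ZW)
  ∠UZW = 7.59°

Step 12: From EU = 2.48, EW = 4, UW = 2, by the inverse law of cosines:
  cos(∠UEW) = (EU² + EW² - UW²) / (2·EU·EW)
  ∠UEW = 23.79°

Step 13: From SB = 8, SU = 7.78, BU = 11, by the inverse law of cosines:
  cos(∠BSU) = (SB² + SU² - BU²) / (2·SB·SU)
  ∠BSU = 88.37°

Step 14: From ZQ = 15.43, ZW = 15.13, QW = 3, by the inverse law of cosines:
  cos(∠QZW) = (ZQ² + ZW² - QW²) / (2·ZQ·ZW)
  ∠QZW = 11.21°

Step 15: From QW = 3, QZ = 15.43, WZ = 15.13, by the inverse law of cosines:
  cos(∠WQZ) = (QW² + QZ² - WZ²) / (2·QW·QZ)
  ∠WQZ = 78.79°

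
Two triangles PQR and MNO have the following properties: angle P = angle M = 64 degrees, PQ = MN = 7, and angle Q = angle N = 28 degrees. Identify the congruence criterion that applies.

The given information provides:
angle P = angle M = 64 degrees, PQ = MN = 7, and angle Q = angle N = 28 degrees
This matches the ASA congruence theorem.
Two pairs of corresponding angles and the included side are equal (Angle-Side-Angle).

ASA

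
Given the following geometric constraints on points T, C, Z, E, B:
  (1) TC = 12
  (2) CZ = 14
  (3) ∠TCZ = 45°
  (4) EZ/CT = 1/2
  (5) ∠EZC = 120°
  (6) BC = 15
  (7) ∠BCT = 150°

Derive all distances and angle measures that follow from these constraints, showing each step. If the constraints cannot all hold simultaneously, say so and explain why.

The constraints are consistent.

From the given relations:
  EZ = 1/2·CT = 1/2·12 = 6

Step 1: From TC = 12, CZ = 14, and ∠TCZ = 45°, by the law of cosines:
  TZ² = TC² + CZ² - 2·TC·CZ·cos(45°) = 144 + 196 - 237.6 = 102.4
  TZ ≈ 10.12

Step 2: From TC = 12, CB = 15, and ∠TCB = 150°, by the law of cosines:
  TB² = TC² + CB² - 2·TC·CB·cos(150°) = 144 + 225 + 311.8 = 680.8
  TB ≈ 26.09

Step 3: From CZ = 14, ZE = 6, and ∠CZE = 120°, by the law of cosines:
  CE² = CZ² + ZE² - 2·CZ·ZE·cos(120°) = 196 + 36 + 84 = 316
  CE = 2·√79

Step 4: From TB = 26.09, TC = 12, BC = 15, by the inverse law of cosines:
  cos(∠BTC) = (TB² + TC² - BC²) / (2·TB·TC)
  ∠BTC = 16.71°

Step 5: From TC = 12, TZ = 10.12, CZ = 14, by the inverse law of cosines:
  cos(∠CTZ) = (TC² + TZ² - CZ²) / (2·TC·TZ)
  ∠CTZ = 78.02°

Step 6: From CE = 2·√79, CZ = 14, EZ = 6, by the inverse law of cosines:
  cos(∠ECZ) = (CE² + CZ² - EZ²) / (2·CE·CZ)
  ∠ECZ = 17°

Step 7: From ZC = 14, ZT = 10.12, CT = 12, by the inverse law of cosines:
  cos(∠CZT) = (ZC² + ZT² - CT²) / (2·ZC·ZT)
  ∠CZT = 56.98°

Step 8: From EC = 2·√79, EZ = 6, CZ = 14, by the inverse law of cosines:
  cos(∠CEZ) = (EC² + EZ² - CZ²) / (2·EC·EZ)
  ∠CEZ = 43°

Step 9: From BC = 15, BT = 26.09, CT = 12, by the inverse law of cosines:
  cos(∠CBT) = (BC² + BT² - CT²) / (2·BC·BT)
  ∠CBT = 13.29°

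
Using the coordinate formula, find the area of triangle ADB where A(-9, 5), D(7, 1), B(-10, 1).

The Shoelace formula computes the area from vertex coordinates by summing cross products.
For vertices (-9,5), (7,1), (-10,1):
Signed sum = -9*1 - 7*5 + 7*1 - -10*1 + -10*5 - -9*1
= -44 + 17 + -41 = -68
Area = (1/2)|-68| = 34.

34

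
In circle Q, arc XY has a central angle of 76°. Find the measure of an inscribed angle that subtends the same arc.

By the inscribed angle theorem, the inscribed angle is half the central angle.
Inscribed angle = 76° / 2 = 38°

38°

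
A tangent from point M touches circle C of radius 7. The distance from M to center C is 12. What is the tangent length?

Let T be the point of tangency. Then CT ⊥ MT (radius ⊥ tangent).
In right triangle CTM: CM² = CT² + MT²
12² = 7² + MT²
MT² = 95, MT = sqrt(95)

sqrt(95)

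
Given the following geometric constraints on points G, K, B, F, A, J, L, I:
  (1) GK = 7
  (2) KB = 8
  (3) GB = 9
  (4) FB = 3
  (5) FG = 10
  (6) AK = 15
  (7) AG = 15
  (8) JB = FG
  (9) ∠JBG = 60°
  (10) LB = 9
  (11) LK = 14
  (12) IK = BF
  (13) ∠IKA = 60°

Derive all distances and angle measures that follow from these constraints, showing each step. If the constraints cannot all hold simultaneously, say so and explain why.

The constraints are consistent.

From the given relations:
  JB = FG = 10
  IK = BF = 3

Step 1: From GB = 9, BJ = 10, and ∠GBJ = 60°, by the law of cosines:
  GJ² = GB² + BJ² - 2·GB·BJ·cos(60°) = 81 + 100 - 90 = 91
  GJ = √91

Step 2: From AK = 15, KI = 3, and ∠AKI = 60°, by the law of cosines:
  AI² = AK² + KI² - 2·AK·KI·cos(60°) = 225 + 9 - 45 = 189
  AI = 3·√21

Step 3: From GA = 15, GK = 7, AK = 15, by the inverse law of cosines:
  cos(∠AGK) = (GA² + GK² - AK²) / (2·GA·GK)
  ∠AGK = 76.51°

Step 4: From GB = 9, GF = 10, BF = 3, by the inverse law of cosines:
  cos(∠BGF) = (GB² + GF² - BF²) / (2·GB·GF)
  ∠BGF = 17.15°

Step 5: From GB = 9, GK = 7, BK = 8, by the inverse law of cosines:
  cos(∠BGK) = (GB² + GK² - BK²) / (2·GB·GK)
  ∠BGK = 58.41°

Step 6: From KA = 15, KG = 7, AG = 15, by the inverse law of cosines:
  cos(∠AKG) = (KA² + KG² - AG²) / (2·KA·KG)
  ∠AKG = 76.51°

Step 7: From KB = 8, KG = 7, BG = 9, by the inverse law of cosines:
  cos(∠BKG) = (KB² + KG² - BG²) / (2·KB·KG)
  ∠BKG = 73.4°

Step 8: From KB = 8, KL = 14, BL = 9, by the inverse law of cosines:
  cos(∠BKL) = (KB² + KL² - BL²) / (2·KB·KL)
  ∠BKL = 36.96°

Step 9: From BF = 3, BG = 9, FG = 10, by the inverse law of cosines:
  cos(∠FBG) = (BF² + BG² - FG²) / (2·BF·BG)
  ∠FBG = 100.67°

Step 10: From BG = 9, BK = 8, GK = 7, by the inverse law of cosines:
  cos(∠GBK) = (BG² + BK² - GK²) / (2·BG·BK)
  ∠GBK = 48.19°

Step 11: From BK = 8, BL = 9, KL = 14, by the inverse law of cosines:
  cos(∠KBL) = (BK² + BL² - KL²) / (2·BK·BL)
  ∠KBL = 110.74°

Step 12: From FB = 3, FG = 10, BG = 9, by the inverse law of cosines:
  cos(∠BFG) = (FB² + FG² - BG²) / (2·FB·FG)
  ∠BFG = 62.18°

Step 13: From AG = 15, AK = 15, GK = 7, by the inverse law of cosines:
  cos(∠GAK) = (AG² + AK² - GK²) / (2·AG·AK)
  ∠GAK = 26.99°

Step 14: From LB = 9, LK = 14, BK = 8, by the inverse law of cosines:
  cos(∠BLK) = (LB² + LK² - BK²) / (2·LB·LK)
  ∠BLK = 32.3°

Step 15: From GB = 9, GJ = √91, BJ = 10, by the inverse law of cosines:
  cos(∠BGJ) = (GB² + GJ² - BJ²) / (2·GB·GJ)
  ∠BGJ = 65.21°

Step 16: From AI = 3·√21, AK = 15, IK = 3, by the inverse law of cosines:
  cos(∠IAK) = (AI² + AK² - IK²) / (2·AI·AK)
  ∠IAK = 10.89°

Step 17: From JB = 10, JG = √91, BG = 9, by the inverse law of cosines:
  cos(∠BJG) = (JB² + JG² - BG²) / (2·JB·JG)
  ∠BJG = 54.79°

Step 18: From IA = 3·√21, IK = 3, AK = 15, by the inverse law of cosines:
  cos(∠AIK) = (IA² + IK² - AK²) / (2·IA·IK)
  ∠AIK = 109.11°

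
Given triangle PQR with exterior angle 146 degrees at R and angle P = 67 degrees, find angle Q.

The exterior angle theorem states that an exterior angle equals the sum of the two non-adjacent interior angles.
So 146 = 67 + angle Q, which gives angle Q = 146 - 67 = 79 degrees.

79 degrees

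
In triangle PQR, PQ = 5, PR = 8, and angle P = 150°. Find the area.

Area = (1/2) * PQ * PR * sin(P)
Area = (1/2) * 5 * 8 * sin(150°)
Area = (1/2) * 5 * 8 * 1/2
Area = 10

10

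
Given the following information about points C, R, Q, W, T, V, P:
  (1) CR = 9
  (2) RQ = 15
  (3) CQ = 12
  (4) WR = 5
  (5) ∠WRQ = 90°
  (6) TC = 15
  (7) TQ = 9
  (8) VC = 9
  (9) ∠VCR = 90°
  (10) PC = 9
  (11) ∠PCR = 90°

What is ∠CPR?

Step 1: By the law of cosines on triangle PCR: PR² = 9² + 9² − 2·9·9·cos(90°) = 162, so PR = 9·√2.
Step 2: By the inverse law of cosines on triangle CPR: cos(∠CPR) = (9² + (9·√2)² − 9²) / (2·9·9·√2) = 162/229.1 = 0.7071, so ∠CPR = 45°.

Therefore, the measure of angle ∠CPR = 45°.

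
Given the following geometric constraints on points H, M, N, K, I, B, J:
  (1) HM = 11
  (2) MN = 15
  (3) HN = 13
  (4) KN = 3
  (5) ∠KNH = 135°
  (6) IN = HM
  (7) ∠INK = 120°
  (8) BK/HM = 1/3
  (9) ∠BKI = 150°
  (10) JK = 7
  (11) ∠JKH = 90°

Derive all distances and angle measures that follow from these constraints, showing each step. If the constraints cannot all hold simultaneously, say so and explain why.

The constraints are consistent.

From the given relations:
  IN = HM = 11
  BK = 1/3·HM = 1/3·11 ≈ 3.67

Step 1: From HN = 13, NK = 3, and ∠HNK = 135°, by the law of cosines:
  HK² = HN² + NK² - 2·HN·NK·cos(135°) = 169 + 9 + 55.15 = 233.2
  HK ≈ 15.27

Step 2: From KN = 3, NI = 11, and ∠KNI = 120°, by the law of cosines:
  KI² = KN² + NI² - 2·KN·NI·cos(120°) = 9 + 121 + 33 = 163
  KI = √163

Step 3: From HM = 11, HN = 13, MN = 15, by the inverse law of cosines:
  cos(∠MHN) = (HM² + HN² - MN²) / (2·HM·HN)
  ∠MHN = 76.86°

Step 4: From MH = 11, MN = 15, HN = 13, by the inverse law of cosines:
  cos(∠HMN) = (MH² + MN² - HN²) / (2·MH·MN)
  ∠HMN = 57.56°

Step 5: From NH = 13, NM = 15, HM = 11, by the inverse law of cosines:
  cos(∠HNM) = (NH² + NM² - HM²) / (2·NH·NM)
  ∠HNM = 45.57°

Step 6: From HK = 15.27, KJ = 7, and ∠HKJ = 90°, by the law of cosines:
  HJ² = HK² + KJ² - 2·HK·KJ·cos(90°) = 233.2 + 49 - 0 = 282.2
  HJ ≈ 16.8

Step 7: From IK = √163, KB = 3.67, and ∠IKB = 150°, by the law of cosines:
  IB² = IK² + KB² - 2·IK·KB·cos(150°) = 163 + 13.44 + 81.08 = 257.5
  IB ≈ 16.05

Step 8: From HK = 15.27, HN = 13, KN = 3, by the inverse law of cosines:
  cos(∠KHN) = (HK² + HN² - KN²) / (2·HK·HN)
  ∠KHN = 7.99°

Step 9: From KH = 15.27, KN = 3, HN = 13, by the inverse law of cosines:
  cos(∠HKN) = (KH² + KN² - HN²) / (2·KH·KN)
  ∠HKN = 37.01°

Step 10: From KI = √163, KN = 3, IN = 11, by the inverse law of cosines:
  cos(∠IKN) = (KI² + KN² - IN²) / (2·KI·KN)
  ∠IKN = 48.26°

Step 11: From IK = √163, IN = 11, KN = 3, by the inverse law of cosines:
  cos(∠KIN) = (IK² + IN² - KN²) / (2·IK·IN)
  ∠KIN = 11.74°

Step 12: From HJ = 16.8, HK = 15.27, JK = 7, by the inverse law of cosines:
  cos(∠JHK) = (HJ² + HK² - JK²) / (2·HJ·HK)
  ∠JHK = 24.63°

Step 13: From IB = 16.05, IK = √163, BK = 3.67, by the inverse law of cosines:
  cos(∠BIK) = (IB² + IK² - BK²) / (2·IB·IK)
  ∠BIK = 6.56°

Step 14: From BI = 16.05, BK = 3.67, IK = √163, by the inverse law of cosines:
  cos(∠IBK) = (BI² + BK² - IK²) / (2·BI·BK)
  ∠IBK = 23.44°

Step 15: From JH = 16.8, JK = 7, HK = 15.27, by the inverse law of cosines:
  cos(∠HJK) = (JH² + JK² - HK²) / (2·JH·JK)
  ∠HJK = 65.37°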